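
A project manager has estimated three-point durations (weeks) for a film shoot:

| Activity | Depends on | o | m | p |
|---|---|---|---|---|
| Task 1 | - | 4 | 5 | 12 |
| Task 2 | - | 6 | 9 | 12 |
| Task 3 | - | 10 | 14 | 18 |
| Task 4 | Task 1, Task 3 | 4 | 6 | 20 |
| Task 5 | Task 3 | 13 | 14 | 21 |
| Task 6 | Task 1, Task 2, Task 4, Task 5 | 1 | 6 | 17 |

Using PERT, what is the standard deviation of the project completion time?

3.27 weeks

te_Task 1 = (4 + 4·5 + 12)/6 = 36/6 = 6; σ²_Task 1 = ((12−4)/6)² = 1.778
te_Task 2 = (6 + 4·9 + 12)/6 = 54/6 = 9; σ²_Task 2 = ((12−6)/6)² = 1.000
te_Task 3 = (10 + 4·14 + 18)/6 = 84/6 = 14; σ²_Task 3 = ((18−10)/6)² = 1.778
te_Task 4 = (4 + 4·6 + 20)/6 = 48/6 = 8; σ²_Task 4 = ((20−4)/6)² = 7.111
te_Task 5 = (13 + 4·14 + 21)/6 = 90/6 = 15; σ²_Task 5 = ((21−13)/6)² = 1.778
te_Task 6 = (1 + 4·6 + 17)/6 = 42/6 = 7; σ²_Task 6 = ((17−1)/6)² = 7.111

Forward pass:
ES_Task 1 = 0; EF_Task 1 = 6
ES_Task 2 = 0; EF_Task 2 = 9
ES_Task 3 = 0; EF_Task 3 = 14
ES_Task 4 = max(EF_Task 1=6, EF_Task 3=14) = 14; EF_Task 4 = 14+8 = 22
ES_Task 5 = 14; EF_Task 5 = 14+15 = 29
ES_Task 6 = max(EF_Task 1=6, EF_Task 2=9, EF_Task 4=22, EF_Task 5=29) = 29; EF_Task 6 = 29+7 = 36
Expected project duration μ = 36 weeks. Critical path: Task 3 → Task 5 → Task 6.

Variance along critical path = 1.778 + 1.778 + 7.111 = 10.667
σ = √10.667 = 3.266 weeks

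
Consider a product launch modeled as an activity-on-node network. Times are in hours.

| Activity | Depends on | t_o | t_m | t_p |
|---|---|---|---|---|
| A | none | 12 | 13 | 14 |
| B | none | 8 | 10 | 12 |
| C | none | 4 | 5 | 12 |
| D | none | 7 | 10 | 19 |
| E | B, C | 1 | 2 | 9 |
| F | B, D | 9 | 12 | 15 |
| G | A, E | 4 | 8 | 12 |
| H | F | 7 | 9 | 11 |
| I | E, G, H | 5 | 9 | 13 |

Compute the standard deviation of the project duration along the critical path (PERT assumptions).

2.69 hours

te_A = (12 + 4·13 + 14)/6 = 78/6 = 13; σ²_A = ((14−12)/6)² = 0.111
te_B = (8 + 4·10 + 12)/6 = 60/6 = 10; σ²_B = ((12−8)/6)² = 0.444
te_C = (4 + 4·5 + 12)/6 = 36/6 = 6; σ²_C = ((12−4)/6)² = 1.778
te_D = (7 + 4·10 + 19)/6 = 66/6 = 11; σ²_D = ((19−7)/6)² = 4.000
te_E = (1 + 4·2 + 9)/6 = 18/6 = 3; σ²_E = ((9−1)/6)² = 1.778
te_F = (9 + 4·12 + 15)/6 = 72/6 = 12; σ²_F = ((15−9)/6)² = 1.000
te_G = (4 + 4·8 + 12)/6 = 48/6 = 8; σ²_G = ((12−4)/6)² = 1.778
te_H = (7 + 4·9 + 11)/6 = 54/6 = 9; σ²_H = ((11−7)/6)² = 0.444
te_I = (5 + 4·9 + 13)/6 = 54/6 = 9; σ²_I = ((13−5)/6)² = 1.778

Forward pass:
ES_A = 0; EF_A = 13
ES_B = 0; EF_B = 10
ES_C = 0; EF_C = 6
ES_D = 0; EF_D = 11
ES_E = max(EF_B=10, EF_C=6) = 10; EF_E = 10+3 = 13
ES_F = max(EF_B=10, EF_D=11) = 11; EF_F = 11+12 = 23
ES_G = max(EF_A=13, EF_E=13) = 13; EF_G = 13+8 = 21
ES_H = 23; EF_H = 23+9 = 32
ES_I = max(EF_E=13, EF_G=21, EF_H=32) = 32; EF_I = 32+9 = 41
Expected project duration μ = 41 hours. Critical path: D → F → H → I.

Variance along critical path = 4.000 + 1.000 + 0.444 + 1.778 = 7.222
σ = √7.222 = 2.687 hours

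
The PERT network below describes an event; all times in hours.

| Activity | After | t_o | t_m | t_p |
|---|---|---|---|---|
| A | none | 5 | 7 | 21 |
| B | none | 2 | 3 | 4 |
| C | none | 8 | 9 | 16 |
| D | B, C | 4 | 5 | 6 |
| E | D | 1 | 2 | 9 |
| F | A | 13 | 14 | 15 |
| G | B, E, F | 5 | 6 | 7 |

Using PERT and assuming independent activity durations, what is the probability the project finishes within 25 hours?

0.070

te_A = (5 + 4·7 + 21)/6 = 54/6 = 9; σ²_A = ((21−5)/6)² = 7.111
te_B = (2 + 4·3 + 4)/6 = 18/6 = 3; σ²_B = ((4−2)/6)² = 0.111
te_C = (8 + 4·9 + 16)/6 = 60/6 = 10; σ²_C = ((16−8)/6)² = 1.778
te_D = (4 + 4·5 + 6)/6 = 30/6 = 5; σ²_D = ((6−4)/6)² = 0.111
te_E = (1 + 4·2 + 9)/6 = 18/6 = 3; σ²_E = ((9−1)/6)² = 1.778
te_F = (13 + 4·14 + 15)/6 = 84/6 = 14; σ²_F = ((15−13)/6)² = 0.111
te_G = (5 + 4·6 + 7)/6 = 36/6 = 6; σ²_G = ((7−5)/6)² = 0.111

Forward pass:
ES_A = 0; EF_A = 9
ES_B = 0; EF_B = 3
ES_C = 0; EF_C = 10
ES_D = max(EF_B=3, EF_C=10) = 10; EF_D = 10+5 = 15
ES_E = 15; EF_E = 15+3 = 18
ES_F = 9; EF_F = 9+14 = 23
ES_G = max(EF_B=3, EF_E=18, EF_F=23) = 23; EF_G = 23+6 = 29
Expected project duration μ = 29 hours. Critical path: A → F → G.

Variance along critical path = 7.111 + 0.111 + 0.111 = 7.333; σ = √7.333 = 2.708 hours.
Z = (25 − 29) / 2.708 = -1.477
P(T ≤ 25) = Φ(-1.477) ≈ 0.070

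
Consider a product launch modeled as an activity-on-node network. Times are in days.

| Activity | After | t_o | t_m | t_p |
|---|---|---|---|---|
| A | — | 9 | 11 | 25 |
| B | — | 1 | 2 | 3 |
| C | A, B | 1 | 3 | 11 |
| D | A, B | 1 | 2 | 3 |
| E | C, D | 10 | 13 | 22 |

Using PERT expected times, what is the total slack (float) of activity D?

2 days

te_A = (9 + 4·11 + 25)/6 = 78/6 = 13
te_B = (1 + 4·2 + 3)/6 = 12/6 = 2
te_C = (1 + 4·3 + 11)/6 = 24/6 = 4
te_D = (1 + 4·2 + 3)/6 = 12/6 = 2
te_E = (10 + 4·13 + 22)/6 = 84/6 = 14

Forward pass:
ES_A = 0; EF_A = 13
ES_B = 0; EF_B = 2
ES_C = max(EF_A=13, EF_B=2) = 13; EF_C = 13+4 = 17
ES_D = max(EF_A=13, EF_B=2) = 13; EF_D = 13+2 = 15
ES_E = max(EF_C=17, EF_D=15) = 17; EF_E = 17+14 = 31
Expected project duration μ = 31 days. Critical path: A → C → E.

Backward pass:
LF_E = 31; LS_E = 31−14 = 17
LF_D = LS_E = 17; LS_D = 17−2 = 15
LF_C = LS_E = 17; LS_C = 17−4 = 13
LF_B = min(LS_C=13, LS_D=15) = 13; LS_B = 13−2 = 11
LF_A = min(LS_C=13, LS_D=15) = 13; LS_A = 13−13 = 0
Slack_D = LS_D − ES_D = 15 − 13 = 2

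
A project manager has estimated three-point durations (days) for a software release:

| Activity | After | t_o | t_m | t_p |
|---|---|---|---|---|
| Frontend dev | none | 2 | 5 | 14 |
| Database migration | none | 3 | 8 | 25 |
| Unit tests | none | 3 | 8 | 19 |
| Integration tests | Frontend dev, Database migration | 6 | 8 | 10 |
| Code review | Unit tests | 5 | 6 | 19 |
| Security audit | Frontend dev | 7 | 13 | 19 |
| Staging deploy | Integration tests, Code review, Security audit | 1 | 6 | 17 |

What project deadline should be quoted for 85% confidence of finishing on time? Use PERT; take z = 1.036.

te_Frontend dev = (2 + 4·5 + 14)/6 = 36/6 = 6; σ²_Frontend dev = ((14−2)/6)² = 4.000
te_Database migration = (3 + 4·8 + 25)/6 = 60/6 = 10; σ²_Database migration = ((25−3)/6)² = 13.444
te_Unit tests = (3 + 4·8 + 19)/6 = 54/6 = 9; σ²_Unit tests = ((19−3)/6)² = 7.111
te_Integration tests = (6 + 4·8 + 10)/6 = 48/6 = 8; σ²_Integration tests = ((10−6)/6)² = 0.444
te_Code review = (5 + 4·6 + 19)/6 = 48/6 = 8; σ²_Code review = ((19−5)/6)² = 5.444
te_Security audit = (7 + 4·13 + 19)/6 = 78/6 = 13; σ²_Security audit = ((19−7)/6)² = 4.000
te_Staging deploy = (1 + 4·6 + 17)/6 = 42/6 = 7; σ²_Staging deploy = ((17−1)/6)² = 7.111

Forward pass:
ES_Frontend dev = 0; EF_Frontend dev = 6
ES_Database migration = 0; EF_Database migration = 10
ES_Unit tests = 0; EF_Unit tests = 9
ES_Integration tests = max(EF_Frontend dev=6, EF_Database migration=10) = 10; EF_Integration tests = 10+8 = 18
ES_Code review = 9; EF_Code review = 9+8 = 17
ES_Security audit = 6; EF_Security audit = 6+13 = 19
ES_Staging deploy = max(EF_Integration tests=18, EF_Code review=17, EF_Security audit=19) = 19; EF_Staging deploy = 19+7 = 26
Expected project duration μ = 26 days. Critical path: Frontend dev → Security audit → Staging deploy.

Variance along critical path = 4.000 + 4.000 + 7.111 = 15.111; σ = 3.887 days.
D = μ + z·σ = 26 + 1.036·3.887 = 30.0 days

30.0 days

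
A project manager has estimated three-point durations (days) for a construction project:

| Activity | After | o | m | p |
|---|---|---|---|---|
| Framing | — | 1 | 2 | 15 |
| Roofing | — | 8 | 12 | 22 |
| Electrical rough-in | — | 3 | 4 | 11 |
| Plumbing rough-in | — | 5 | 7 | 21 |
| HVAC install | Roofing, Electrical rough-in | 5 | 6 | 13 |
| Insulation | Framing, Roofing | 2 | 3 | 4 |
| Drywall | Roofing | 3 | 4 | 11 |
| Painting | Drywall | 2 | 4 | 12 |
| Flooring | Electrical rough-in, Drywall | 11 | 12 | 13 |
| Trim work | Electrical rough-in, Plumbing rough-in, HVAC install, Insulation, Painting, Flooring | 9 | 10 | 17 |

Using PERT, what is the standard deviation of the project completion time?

te_Framing = (1 + 4·2 + 15)/6 = 24/6 = 4; σ²_Framing = ((15−1)/6)² = 5.444
te_Roofing = (8 + 4·12 + 22)/6 = 78/6 = 13; σ²_Roofing = ((22−8)/6)² = 5.444
te_Electrical rough-in = (3 + 4·4 + 11)/6 = 30/6 = 5; σ²_Electrical rough-in = ((11−3)/6)² = 1.778
te_Plumbing rough-in = (5 + 4·7 + 21)/6 = 54/6 = 9; σ²_Plumbing rough-in = ((21−5)/6)² = 7.111
te_HVAC install = (5 + 4·6 + 13)/6 = 42/6 = 7; σ²_HVAC install = ((13−5)/6)² = 1.778
te_Insulation = (2 + 4·3 + 4)/6 = 18/6 = 3; σ²_Insulation = ((4−2)/6)² = 0.111
te_Drywall = (3 + 4·4 + 11)/6 = 30/6 = 5; σ²_Drywall = ((11−3)/6)² = 1.778
te_Painting = (2 + 4·4 + 12)/6 = 30/6 = 5; σ²_Painting = ((12−2)/6)² = 2.778
te_Flooring = (11 + 4·12 + 13)/6 = 72/6 = 12; σ²_Flooring = ((13−11)/6)² = 0.111
te_Trim work = (9 + 4·10 + 17)/6 = 66/6 = 11; σ²_Trim work = ((17−9)/6)² = 1.778

Forward pass:
ES_Framing = 0; EF_Framing = 4
ES_Roofing = 0; EF_Roofing = 13
ES_Electrical rough-in = 0; EF_Electrical rough-in = 5
ES_Plumbing rough-in = 0; EF_Plumbing rough-in = 9
ES_HVAC install = max(EF_Roofing=13, EF_Electrical rough-in=5) = 13; EF_HVAC install = 13+7 = 20
ES_Insulation = max(EF_Framing=4, EF_Roofing=13) = 13; EF_Insulation = 13+3 = 16
ES_Drywall = 13; EF_Drywall = 13+5 = 18
ES_Painting = 18; EF_Painting = 18+5 = 23
ES_Flooring = max(EF_Electrical rough-in=5, EF_Drywall=18) = 18; EF_Flooring = 18+12 = 30
ES_Trim work = max(EF_Electrical rough-in=5, EF_Plumbing rough-in=9, EF_HVAC install=20, EF_Insulation=16, EF_Painting=23, EF_Flooring=30) = 30; EF_Trim work = 30+11 = 41
Expected project duration μ = 41 days. Critical path: Roofing → Drywall → Flooring → Trim work.

Variance along critical path = 5.444 + 1.778 + 0.111 + 1.778 = 9.111
σ = √9.111 = 3.018 days

3.02 days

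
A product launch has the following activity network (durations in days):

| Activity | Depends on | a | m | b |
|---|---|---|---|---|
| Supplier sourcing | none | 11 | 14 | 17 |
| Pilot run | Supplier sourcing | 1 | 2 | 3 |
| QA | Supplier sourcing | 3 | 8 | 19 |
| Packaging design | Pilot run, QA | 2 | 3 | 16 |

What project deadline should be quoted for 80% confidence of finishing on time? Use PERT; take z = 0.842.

31.1 days

te_Supplier sourcing = (11 + 4·14 + 17)/6 = 84/6 = 14; σ²_Supplier sourcing = ((17−11)/6)² = 1.000
te_Pilot run = (1 + 4·2 + 3)/6 = 12/6 = 2; σ²_Pilot run = ((3−1)/6)² = 0.111
te_QA = (3 + 4·8 + 19)/6 = 54/6 = 9; σ²_QA = ((19−3)/6)² = 7.111
te_Packaging design = (2 + 4·3 + 16)/6 = 30/6 = 5; σ²_Packaging design = ((16−2)/6)² = 5.444

Forward pass:
ES_Supplier sourcing = 0; EF_Supplier sourcing = 14
ES_Pilot run = 14; EF_Pilot run = 14+2 = 16
ES_QA = 14; EF_QA = 14+9 = 23
ES_Packaging design = max(EF_Pilot run=16, EF_QA=23) = 23; EF_Packaging design = 23+5 = 28
Expected project duration μ = 28 days. Critical path: Supplier sourcing → QA → Packaging design.

Variance along critical path = 1.000 + 7.111 + 5.444 = 13.556; σ = 3.682 days.
D = μ + z·σ = 28 + 0.842·3.682 = 31.1 days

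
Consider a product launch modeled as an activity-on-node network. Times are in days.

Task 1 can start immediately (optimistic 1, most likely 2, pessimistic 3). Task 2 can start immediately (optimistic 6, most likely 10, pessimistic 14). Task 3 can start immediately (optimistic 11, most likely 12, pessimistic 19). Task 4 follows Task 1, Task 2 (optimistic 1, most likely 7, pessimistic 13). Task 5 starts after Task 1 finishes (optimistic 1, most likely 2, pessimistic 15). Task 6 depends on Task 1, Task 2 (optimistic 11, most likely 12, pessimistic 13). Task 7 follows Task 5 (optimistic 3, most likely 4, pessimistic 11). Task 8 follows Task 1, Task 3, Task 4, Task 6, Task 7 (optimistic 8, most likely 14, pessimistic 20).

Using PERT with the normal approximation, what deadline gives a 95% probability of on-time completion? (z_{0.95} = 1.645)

40.0 days

te_Task 1 = (1 + 4·2 + 3)/6 = 12/6 = 2; σ²_Task 1 = ((3−1)/6)² = 0.111
te_Task 2 = (6 + 4·10 + 14)/6 = 60/6 = 10; σ²_Task 2 = ((14−6)/6)² = 1.778
te_Task 3 = (11 + 4·12 + 19)/6 = 78/6 = 13; σ²_Task 3 = ((19−11)/6)² = 1.778
te_Task 4 = (1 + 4·7 + 13)/6 = 42/6 = 7; σ²_Task 4 = ((13−1)/6)² = 4.000
te_Task 5 = (1 + 4·2 + 15)/6 = 24/6 = 4; σ²_Task 5 = ((15−1)/6)² = 5.444
te_Task 6 = (11 + 4·12 + 13)/6 = 72/6 = 12; σ²_Task 6 = ((13−11)/6)² = 0.111
te_Task 7 = (3 + 4·4 + 11)/6 = 30/6 = 5; σ²_Task 7 = ((11−3)/6)² = 1.778
te_Task 8 = (8 + 4·14 + 20)/6 = 84/6 = 14; σ²_Task 8 = ((20−8)/6)² = 4.000

Forward pass:
ES_Task 1 = 0; EF_Task 1 = 2
ES_Task 2 = 0; EF_Task 2 = 10
ES_Task 3 = 0; EF_Task 3 = 13
ES_Task 4 = max(EF_Task 1=2, EF_Task 2=10) = 10; EF_Task 4 = 10+7 = 17
ES_Task 5 = 2; EF_Task 5 = 2+4 = 6
ES_Task 6 = max(EF_Task 1=2, EF_Task 2=10) = 10; EF_Task 6 = 10+12 = 22
ES_Task 7 = 6; EF_Task 7 = 6+5 = 11
ES_Task 8 = max(EF_Task 1=2, EF_Task 3=13, EF_Task 4=17, EF_Task 6=22, EF_Task 7=11) = 22; EF_Task 8 = 22+14 = 36
Expected project duration μ = 36 days. Critical path: Task 2 → Task 6 → Task 8.

Variance along critical path = 1.778 + 0.111 + 4.000 = 5.889; σ = 2.427 days.
D = μ + z·σ = 36 + 1.645·2.427 = 40.0 days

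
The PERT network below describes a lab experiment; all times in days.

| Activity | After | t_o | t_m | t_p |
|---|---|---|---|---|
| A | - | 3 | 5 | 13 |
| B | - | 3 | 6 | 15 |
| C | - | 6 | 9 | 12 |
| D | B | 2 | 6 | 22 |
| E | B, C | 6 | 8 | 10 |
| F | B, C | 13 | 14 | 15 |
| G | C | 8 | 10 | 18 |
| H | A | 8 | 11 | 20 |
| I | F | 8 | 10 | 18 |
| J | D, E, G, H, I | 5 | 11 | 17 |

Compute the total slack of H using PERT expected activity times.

16 days

te_A = (3 + 4·5 + 13)/6 = 36/6 = 6
te_B = (3 + 4·6 + 15)/6 = 42/6 = 7
te_C = (6 + 4·9 + 12)/6 = 54/6 = 9
te_D = (2 + 4·6 + 22)/6 = 48/6 = 8
te_E = (6 + 4·8 + 10)/6 = 48/6 = 8
te_F = (13 + 4·14 + 15)/6 = 84/6 = 14
te_G = (8 + 4·10 + 18)/6 = 66/6 = 11
te_H = (8 + 4·11 + 20)/6 = 72/6 = 12
te_I = (8 + 4·10 + 18)/6 = 66/6 = 11
te_J = (5 + 4·11 + 17)/6 = 66/6 = 11

Forward pass:
ES_A = 0; EF_A = 6
ES_B = 0; EF_B = 7
ES_C = 0; EF_C = 9
ES_D = 7; EF_D = 7+8 = 15
ES_E = max(EF_B=7, EF_C=9) = 9; EF_E = 9+8 = 17
ES_F = max(EF_B=7, EF_C=9) = 9; EF_F = 9+14 = 23
ES_G = 9; EF_G = 9+11 = 20
ES_H = 6; EF_H = 6+12 = 18
ES_I = 23; EF_I = 23+11 = 34
ES_J = max(EF_D=15, EF_E=17, EF_G=20, EF_H=18, EF_I=34) = 34; EF_J = 34+11 = 45
Expected project duration μ = 45 days. Critical path: C → F → I → J.

Backward pass:
LF_J = 45; LS_J = 45−11 = 34
LF_I = LS_J = 34; LS_I = 34−11 = 23
LF_H = LS_J = 34; LS_H = 34−12 = 22
LF_G = LS_J = 34; LS_G = 34−11 = 23
LF_F = LS_I = 23; LS_F = 23−14 = 9
LF_E = LS_J = 34; LS_E = 34−8 = 26
LF_D = LS_J = 34; LS_D = 34−8 = 26
LF_C = min(LS_E=26, LS_F=9, LS_G=23) = 9; LS_C = 9−9 = 0
LF_B = min(LS_D=26, LS_E=26, LS_F=9) = 9; LS_B = 9−7 = 2
LF_A = LS_H = 22; LS_A = 22−6 = 16
Slack_H = LS_H − ES_H = 22 − 6 = 16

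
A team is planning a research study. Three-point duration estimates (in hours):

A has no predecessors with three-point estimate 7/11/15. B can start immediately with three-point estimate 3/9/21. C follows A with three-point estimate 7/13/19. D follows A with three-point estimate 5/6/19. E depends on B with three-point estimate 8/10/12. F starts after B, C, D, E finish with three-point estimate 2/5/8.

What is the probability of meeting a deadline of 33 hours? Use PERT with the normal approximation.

te_A = (7 + 4·11 + 15)/6 = 66/6 = 11; σ²_A = ((15−7)/6)² = 1.778
te_B = (3 + 4·9 + 21)/6 = 60/6 = 10; σ²_B = ((21−3)/6)² = 9.000
te_C = (7 + 4·13 + 19)/6 = 78/6 = 13; σ²_C = ((19−7)/6)² = 4.000
te_D = (5 + 4·6 + 19)/6 = 48/6 = 8; σ²_D = ((19−5)/6)² = 5.444
te_E = (8 + 4·10 + 12)/6 = 60/6 = 10; σ²_E = ((12−8)/6)² = 0.444
te_F = (2 + 4·5 + 8)/6 = 30/6 = 5; σ²_F = ((8−2)/6)² = 1.000

Forward pass:
ES_A = 0; EF_A = 11
ES_B = 0; EF_B = 10
ES_C = 11; EF_C = 11+13 = 24
ES_D = 11; EF_D = 11+8 = 19
ES_E = 10; EF_E = 10+10 = 20
ES_F = max(EF_B=10, EF_C=24, EF_D=19, EF_E=20) = 24; EF_F = 24+5 = 29
Expected project duration μ = 29 hours. Critical path: A → C → F.

Variance along critical path = 1.778 + 4.000 + 1.000 = 6.778; σ = √6.778 = 2.603 hours.
Z = (33 − 29) / 2.603 = 1.536
P(T ≤ 33) = Φ(1.536) ≈ 0.938

0.938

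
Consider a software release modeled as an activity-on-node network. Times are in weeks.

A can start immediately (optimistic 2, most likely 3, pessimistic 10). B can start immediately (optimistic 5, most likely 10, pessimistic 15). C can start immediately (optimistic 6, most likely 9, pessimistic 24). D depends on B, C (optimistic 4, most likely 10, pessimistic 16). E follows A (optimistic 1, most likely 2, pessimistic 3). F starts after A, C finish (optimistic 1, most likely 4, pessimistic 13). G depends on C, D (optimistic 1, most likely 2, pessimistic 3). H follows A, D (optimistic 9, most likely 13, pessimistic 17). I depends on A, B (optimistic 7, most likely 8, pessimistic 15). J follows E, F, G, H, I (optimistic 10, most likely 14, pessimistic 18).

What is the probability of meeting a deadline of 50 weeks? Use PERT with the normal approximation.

0.688

te_A = (2 + 4·3 + 10)/6 = 24/6 = 4; σ²_A = ((10−2)/6)² = 1.778
te_B = (5 + 4·10 + 15)/6 = 60/6 = 10; σ²_B = ((15−5)/6)² = 2.778
te_C = (6 + 4·9 + 24)/6 = 66/6 = 11; σ²_C = ((24−6)/6)² = 9.000
te_D = (4 + 4·10 + 16)/6 = 60/6 = 10; σ²_D = ((16−4)/6)² = 4.000
te_E = (1 + 4·2 + 3)/6 = 12/6 = 2; σ²_E = ((3−1)/6)² = 0.111
te_F = (1 + 4·4 + 13)/6 = 30/6 = 5; σ²_F = ((13−1)/6)² = 4.000
te_G = (1 + 4·2 + 3)/6 = 12/6 = 2; σ²_G = ((3−1)/6)² = 0.111
te_H = (9 + 4·13 + 17)/6 = 78/6 = 13; σ²_H = ((17−9)/6)² = 1.778
te_I = (7 + 4·8 + 15)/6 = 54/6 = 9; σ²_I = ((15−7)/6)² = 1.778
te_J = (10 + 4·14 + 18)/6 = 84/6 = 14; σ²_J = ((18−10)/6)² = 1.778

Forward pass:
ES_A = 0; EF_A = 4
ES_B = 0; EF_B = 10
ES_C = 0; EF_C = 11
ES_D = max(EF_B=10, EF_C=11) = 11; EF_D = 11+10 = 21
ES_E = 4; EF_E = 4+2 = 6
ES_F = max(EF_A=4, EF_C=11) = 11; EF_F = 11+5 = 16
ES_G = max(EF_C=11, EF_D=21) = 21; EF_G = 21+2 = 23
ES_H = max(EF_A=4, EF_D=21) = 21; EF_H = 21+13 = 34
ES_I = max(EF_A=4, EF_B=10) = 10; EF_I = 10+9 = 19
ES_J = max(EF_E=6, EF_F=16, EF_G=23, EF_H=34, EF_I=19) = 34; EF_J = 34+14 = 48
Expected project duration μ = 48 weeks. Critical path: C → D → H → J.

Variance along critical path = 9.000 + 4.000 + 1.778 + 1.778 = 16.556; σ = √16.556 = 4.069 weeks.
Z = (50 − 48) / 4.069 = 0.492
P(T ≤ 50) = Φ(0.492) ≈ 0.688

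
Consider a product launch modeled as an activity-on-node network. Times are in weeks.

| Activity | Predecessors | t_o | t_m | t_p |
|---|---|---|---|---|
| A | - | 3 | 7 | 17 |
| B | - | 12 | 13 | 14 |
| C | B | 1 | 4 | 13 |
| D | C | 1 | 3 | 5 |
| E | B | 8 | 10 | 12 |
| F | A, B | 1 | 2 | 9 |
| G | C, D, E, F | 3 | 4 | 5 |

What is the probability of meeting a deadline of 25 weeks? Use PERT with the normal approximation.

0.007

te_A = (3 + 4·7 + 17)/6 = 48/6 = 8; σ²_A = ((17−3)/6)² = 5.444
te_B = (12 + 4·13 + 14)/6 = 78/6 = 13; σ²_B = ((14−12)/6)² = 0.111
te_C = (1 + 4·4 + 13)/6 = 30/6 = 5; σ²_C = ((13−1)/6)² = 4.000
te_D = (1 + 4·3 + 5)/6 = 18/6 = 3; σ²_D = ((5−1)/6)² = 0.444
te_E = (8 + 4·10 + 12)/6 = 60/6 = 10; σ²_E = ((12−8)/6)² = 0.444
te_F = (1 + 4·2 + 9)/6 = 18/6 = 3; σ²_F = ((9−1)/6)² = 1.778
te_G = (3 + 4·4 + 5)/6 = 24/6 = 4; σ²_G = ((5−3)/6)² = 0.111

Forward pass:
ES_A = 0; EF_A = 8
ES_B = 0; EF_B = 13
ES_C = 13; EF_C = 13+5 = 18
ES_D = 18; EF_D = 18+3 = 21
ES_E = 13; EF_E = 13+10 = 23
ES_F = max(EF_A=8, EF_B=13) = 13; EF_F = 13+3 = 16
ES_G = max(EF_C=18, EF_D=21, EF_E=23, EF_F=16) = 23; EF_G = 23+4 = 27
Expected project duration μ = 27 weeks. Critical path: B → E → G.

Variance along critical path = 0.111 + 0.444 + 0.111 = 0.667; σ = √0.667 = 0.816 weeks.
Z = (25 − 27) / 0.816 = -2.449
P(T ≤ 25) = Φ(-2.449) ≈ 0.007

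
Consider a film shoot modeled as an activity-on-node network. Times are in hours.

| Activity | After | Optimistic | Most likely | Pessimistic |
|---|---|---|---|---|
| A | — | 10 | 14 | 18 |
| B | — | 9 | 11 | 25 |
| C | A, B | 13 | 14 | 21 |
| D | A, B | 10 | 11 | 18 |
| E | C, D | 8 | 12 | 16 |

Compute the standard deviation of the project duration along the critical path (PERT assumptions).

2.31 hours

te_A = (10 + 4·14 + 18)/6 = 84/6 = 14; σ²_A = ((18−10)/6)² = 1.778
te_B = (9 + 4·11 + 25)/6 = 78/6 = 13; σ²_B = ((25−9)/6)² = 7.111
te_C = (13 + 4·14 + 21)/6 = 90/6 = 15; σ²_C = ((21−13)/6)² = 1.778
te_D = (10 + 4·11 + 18)/6 = 72/6 = 12; σ²_D = ((18−10)/6)² = 1.778
te_E = (8 + 4·12 + 16)/6 = 72/6 = 12; σ²_E = ((16−8)/6)² = 1.778

Forward pass:
ES_A = 0; EF_A = 14
ES_B = 0; EF_B = 13
ES_C = max(EF_A=14, EF_B=13) = 14; EF_C = 14+15 = 29
ES_D = max(EF_A=14, EF_B=13) = 14; EF_D = 14+12 = 26
ES_E = max(EF_C=29, EF_D=26) = 29; EF_E = 29+12 = 41
Expected project duration μ = 41 hours. Critical path: A → C → E.

Variance along critical path = 1.778 + 1.778 + 1.778 = 5.333
σ = √5.333 = 2.309 hours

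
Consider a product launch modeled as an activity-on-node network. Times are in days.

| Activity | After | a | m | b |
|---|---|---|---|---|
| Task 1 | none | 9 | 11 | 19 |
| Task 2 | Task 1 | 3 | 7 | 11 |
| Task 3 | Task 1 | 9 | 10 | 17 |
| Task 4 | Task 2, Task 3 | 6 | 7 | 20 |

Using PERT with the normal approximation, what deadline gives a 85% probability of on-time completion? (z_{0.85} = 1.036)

35.3 days

te_Task 1 = (9 + 4·11 + 19)/6 = 72/6 = 12; σ²_Task 1 = ((19−9)/6)² = 2.778
te_Task 2 = (3 + 4·7 + 11)/6 = 42/6 = 7; σ²_Task 2 = ((11−3)/6)² = 1.778
te_Task 3 = (9 + 4·10 + 17)/6 = 66/6 = 11; σ²_Task 3 = ((17−9)/6)² = 1.778
te_Task 4 = (6 + 4·7 + 20)/6 = 54/6 = 9; σ²_Task 4 = ((20−6)/6)² = 5.444

Forward pass:
ES_Task 1 = 0; EF_Task 1 = 12
ES_Task 2 = 12; EF_Task 2 = 12+7 = 19
ES_Task 3 = 12; EF_Task 3 = 12+11 = 23
ES_Task 4 = max(EF_Task 2=19, EF_Task 3=23) = 23; EF_Task 4 = 23+9 = 32
Expected project duration μ = 32 days. Critical path: Task 1 → Task 3 → Task 4.

Variance along critical path = 2.778 + 1.778 + 5.444 = 10.000; σ = 3.162 days.
D = μ + z·σ = 32 + 1.036·3.162 = 35.3 days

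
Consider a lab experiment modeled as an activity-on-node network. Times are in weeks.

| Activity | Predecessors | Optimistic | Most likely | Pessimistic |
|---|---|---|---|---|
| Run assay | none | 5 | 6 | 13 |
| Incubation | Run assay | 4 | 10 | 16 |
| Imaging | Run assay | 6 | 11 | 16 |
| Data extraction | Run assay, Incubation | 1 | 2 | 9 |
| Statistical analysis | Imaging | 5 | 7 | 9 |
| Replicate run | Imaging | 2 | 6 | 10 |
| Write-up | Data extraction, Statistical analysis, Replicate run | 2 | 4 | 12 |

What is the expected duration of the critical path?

30 weeks

te_Run assay = (5 + 4·6 + 13)/6 = 42/6 = 7
te_Incubation = (4 + 4·10 + 16)/6 = 60/6 = 10
te_Imaging = (6 + 4·11 + 16)/6 = 66/6 = 11
te_Data extraction = (1 + 4·2 + 9)/6 = 18/6 = 3
te_Statistical analysis = (5 + 4·7 + 9)/6 = 42/6 = 7
te_Replicate run = (2 + 4·6 + 10)/6 = 36/6 = 6
te_Write-up = (2 + 4·4 + 12)/6 = 30/6 = 5

Forward pass:
ES_Run assay = 0; EF_Run assay = 7
ES_Incubation = 7; EF_Incubation = 7+10 = 17
ES_Imaging = 7; EF_Imaging = 7+11 = 18
ES_Data extraction = max(EF_Run assay=7, EF_Incubation=17) = 17; EF_Data extraction = 17+3 = 20
ES_Statistical analysis = 18; EF_Statistical analysis = 18+7 = 25
ES_Replicate run = 18; EF_Replicate run = 18+6 = 24
ES_Write-up = max(EF_Data extraction=20, EF_Statistical analysis=25, EF_Replicate run=24) = 25; EF_Write-up = 25+5 = 30
Expected project duration μ = 30 weeks. Critical path: Run assay → Imaging → Statistical analysis → Write-up.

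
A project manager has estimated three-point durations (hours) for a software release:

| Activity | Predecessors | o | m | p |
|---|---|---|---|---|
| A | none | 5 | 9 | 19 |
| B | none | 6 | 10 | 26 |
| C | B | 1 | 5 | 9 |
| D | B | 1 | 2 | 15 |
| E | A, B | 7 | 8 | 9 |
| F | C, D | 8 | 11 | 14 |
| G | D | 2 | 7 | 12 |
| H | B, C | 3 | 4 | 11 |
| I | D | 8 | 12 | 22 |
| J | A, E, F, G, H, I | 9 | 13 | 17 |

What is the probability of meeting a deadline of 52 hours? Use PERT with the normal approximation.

te_A = (5 + 4·9 + 19)/6 = 60/6 = 10; σ²_A = ((19−5)/6)² = 5.444
te_B = (6 + 4·10 + 26)/6 = 72/6 = 12; σ²_B = ((26−6)/6)² = 11.111
te_C = (1 + 4·5 + 9)/6 = 30/6 = 5; σ²_C = ((9−1)/6)² = 1.778
te_D = (1 + 4·2 + 15)/6 = 24/6 = 4; σ²_D = ((15−1)/6)² = 5.444
te_E = (7 + 4·8 + 9)/6 = 48/6 = 8; σ²_E = ((9−7)/6)² = 0.111
te_F = (8 + 4·11 + 14)/6 = 66/6 = 11; σ²_F = ((14−8)/6)² = 1.000
te_G = (2 + 4·7 + 12)/6 = 42/6 = 7; σ²_G = ((12−2)/6)² = 2.778
te_H = (3 + 4·4 + 11)/6 = 30/6 = 5; σ²_H = ((11−3)/6)² = 1.778
te_I = (8 + 4·12 + 22)/6 = 78/6 = 13; σ²_I = ((22−8)/6)² = 5.444
te_J = (9 + 4·13 + 17)/6 = 78/6 = 13; σ²_J = ((17−9)/6)² = 1.778

Forward pass:
ES_A = 0; EF_A = 10
ES_B = 0; EF_B = 12
ES_C = 12; EF_C = 12+5 = 17
ES_D = 12; EF_D = 12+4 = 16
ES_E = max(EF_A=10, EF_B=12) = 12; EF_E = 12+8 = 20
ES_F = max(EF_C=17, EF_D=16) = 17; EF_F = 17+11 = 28
ES_G = 16; EF_G = 16+7 = 23
ES_H = max(EF_B=12, EF_C=17) = 17; EF_H = 17+5 = 22
ES_I = 16; EF_I = 16+13 = 29
ES_J = max(EF_A=10, EF_E=20, EF_F=28, EF_G=23, EF_H=22, EF_I=29) = 29; EF_J = 29+13 = 42
Expected project duration μ = 42 hours. Critical path: B → D → I → J.

Variance along critical path = 11.111 + 5.444 + 5.444 + 1.778 = 23.778; σ = √23.778 = 4.876 hours.
Z = (52 − 42) / 4.876 = 2.051
P(T ≤ 52) = Φ(2.051) ≈ 0.980

0.980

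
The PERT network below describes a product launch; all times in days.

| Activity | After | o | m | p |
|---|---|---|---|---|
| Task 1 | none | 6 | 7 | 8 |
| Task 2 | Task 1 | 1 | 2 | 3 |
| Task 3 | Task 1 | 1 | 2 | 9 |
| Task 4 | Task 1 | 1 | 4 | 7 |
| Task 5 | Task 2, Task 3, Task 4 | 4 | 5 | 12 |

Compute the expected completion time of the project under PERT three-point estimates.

17 days

te_Task 1 = (6 + 4·7 + 8)/6 = 42/6 = 7
te_Task 2 = (1 + 4·2 + 3)/6 = 12/6 = 2
te_Task 3 = (1 + 4·2 + 9)/6 = 18/6 = 3
te_Task 4 = (1 + 4·4 + 7)/6 = 24/6 = 4
te_Task 5 = (4 + 4·5 + 12)/6 = 36/6 = 6

Forward pass:
ES_Task 1 = 0; EF_Task 1 = 7
ES_Task 2 = 7; EF_Task 2 = 7+2 = 9
ES_Task 3 = 7; EF_Task 3 = 7+3 = 10
ES_Task 4 = 7; EF_Task 4 = 7+4 = 11
ES_Task 5 = max(EF_Task 2=9, EF_Task 3=10, EF_Task 4=11) = 11; EF_Task 5 = 11+6 = 17
Expected project duration μ = 17 days. Critical path: Task 1 → Task 4 → Task 5.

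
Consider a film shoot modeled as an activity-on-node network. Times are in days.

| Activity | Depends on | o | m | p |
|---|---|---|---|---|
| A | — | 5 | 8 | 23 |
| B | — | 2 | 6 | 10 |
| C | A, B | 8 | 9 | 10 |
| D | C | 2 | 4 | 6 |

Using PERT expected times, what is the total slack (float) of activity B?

te_A = (5 + 4·8 + 23)/6 = 60/6 = 10
te_B = (2 + 4·6 + 10)/6 = 36/6 = 6
te_C = (8 + 4·9 + 10)/6 = 54/6 = 9
te_D = (2 + 4·4 + 6)/6 = 24/6 = 4

Forward pass:
ES_A = 0; EF_A = 10
ES_B = 0; EF_B = 6
ES_C = max(EF_A=10, EF_B=6) = 10; EF_C = 10+9 = 19
ES_D = 19; EF_D = 19+4 = 23
Expected project duration μ = 23 days. Critical path: A → C → D.

Backward pass:
LF_D = 23; LS_D = 23−4 = 19
LF_C = LS_D = 19; LS_C = 19−9 = 10
LF_B = LS_C = 10; LS_B = 10−6 = 4
LF_A = LS_C = 10; LS_A = 10−10 = 0
Slack_B = LS_B − ES_B = 4 − 0 = 4

4 days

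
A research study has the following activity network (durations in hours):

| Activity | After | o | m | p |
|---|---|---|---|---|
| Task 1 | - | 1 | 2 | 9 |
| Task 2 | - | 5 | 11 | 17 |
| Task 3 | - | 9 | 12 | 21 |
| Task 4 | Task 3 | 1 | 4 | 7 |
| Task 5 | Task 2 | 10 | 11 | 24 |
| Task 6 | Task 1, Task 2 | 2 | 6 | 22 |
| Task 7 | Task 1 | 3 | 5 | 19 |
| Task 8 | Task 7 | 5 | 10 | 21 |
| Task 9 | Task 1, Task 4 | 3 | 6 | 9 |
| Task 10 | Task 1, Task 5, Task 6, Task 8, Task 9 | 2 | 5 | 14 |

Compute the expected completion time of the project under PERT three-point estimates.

30 hours

te_Task 1 = (1 + 4·2 + 9)/6 = 18/6 = 3
te_Task 2 = (5 + 4·11 + 17)/6 = 66/6 = 11
te_Task 3 = (9 + 4·12 + 21)/6 = 78/6 = 13
te_Task 4 = (1 + 4·4 + 7)/6 = 24/6 = 4
te_Task 5 = (10 + 4·11 + 24)/6 = 78/6 = 13
te_Task 6 = (2 + 4·6 + 22)/6 = 48/6 = 8
te_Task 7 = (3 + 4·5 + 19)/6 = 42/6 = 7
te_Task 8 = (5 + 4·10 + 21)/6 = 66/6 = 11
te_Task 9 = (3 + 4·6 + 9)/6 = 36/6 = 6
te_Task 10 = (2 + 4·5 + 14)/6 = 36/6 = 6

Forward pass:
ES_Task 1 = 0; EF_Task 1 = 3
ES_Task 2 = 0; EF_Task 2 = 11
ES_Task 3 = 0; EF_Task 3 = 13
ES_Task 4 = 13; EF_Task 4 = 13+4 = 17
ES_Task 5 = 11; EF_Task 5 = 11+13 = 24
ES_Task 6 = max(EF_Task 1=3, EF_Task 2=11) = 11; EF_Task 6 = 11+8 = 19
ES_Task 7 = 3; EF_Task 7 = 3+7 = 10
ES_Task 8 = 10; EF_Task 8 = 10+11 = 21
ES_Task 9 = max(EF_Task 1=3, EF_Task 4=17) = 17; EF_Task 9 = 17+6 = 23
ES_Task 10 = max(EF_Task 1=3, EF_Task 5=24, EF_Task 6=19, EF_Task 8=21, EF_Task 9=23) = 24; EF_Task 10 = 24+6 = 30
Expected project duration μ = 30 hours. Critical path: Task 2 → Task 5 → Task 10.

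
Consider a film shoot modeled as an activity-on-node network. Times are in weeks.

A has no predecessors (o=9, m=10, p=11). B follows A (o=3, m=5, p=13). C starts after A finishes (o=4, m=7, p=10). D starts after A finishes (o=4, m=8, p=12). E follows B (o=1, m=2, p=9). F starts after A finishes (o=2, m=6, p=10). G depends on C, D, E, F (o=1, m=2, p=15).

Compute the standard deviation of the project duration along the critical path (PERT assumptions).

te_A = (9 + 4·10 + 11)/6 = 60/6 = 10; σ²_A = ((11−9)/6)² = 0.111
te_B = (3 + 4·5 + 13)/6 = 36/6 = 6; σ²_B = ((13−3)/6)² = 2.778
te_C = (4 + 4·7 + 10)/6 = 42/6 = 7; σ²_C = ((10−4)/6)² = 1.000
te_D = (4 + 4·8 + 12)/6 = 48/6 = 8; σ²_D = ((12−4)/6)² = 1.778
te_E = (1 + 4·2 + 9)/6 = 18/6 = 3; σ²_E = ((9−1)/6)² = 1.778
te_F = (2 + 4·6 + 10)/6 = 36/6 = 6; σ²_F = ((10−2)/6)² = 1.778
te_G = (1 + 4·2 + 15)/6 = 24/6 = 4; σ²_G = ((15−1)/6)² = 5.444

Forward pass:
ES_A = 0; EF_A = 10
ES_B = 10; EF_B = 10+6 = 16
ES_C = 10; EF_C = 10+7 = 17
ES_D = 10; EF_D = 10+8 = 18
ES_E = 16; EF_E = 16+3 = 19
ES_F = 10; EF_F = 10+6 = 16
ES_G = max(EF_C=17, EF_D=18, EF_E=19, EF_F=16) = 19; EF_G = 19+4 = 23
Expected project duration μ = 23 weeks. Critical path: A → B → E → G.

Variance along critical path = 0.111 + 2.778 + 1.778 + 5.444 = 10.111
σ = √10.111 = 3.180 weeks

3.18 weeks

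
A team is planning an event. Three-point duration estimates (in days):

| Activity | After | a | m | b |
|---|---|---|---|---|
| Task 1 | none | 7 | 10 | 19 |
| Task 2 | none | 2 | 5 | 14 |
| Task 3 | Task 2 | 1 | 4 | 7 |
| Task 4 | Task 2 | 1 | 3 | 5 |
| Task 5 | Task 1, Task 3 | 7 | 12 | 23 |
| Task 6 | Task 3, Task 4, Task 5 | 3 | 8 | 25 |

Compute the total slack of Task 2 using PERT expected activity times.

1 days

te_Task 1 = (7 + 4·10 + 19)/6 = 66/6 = 11
te_Task 2 = (2 + 4·5 + 14)/6 = 36/6 = 6
te_Task 3 = (1 + 4·4 + 7)/6 = 24/6 = 4
te_Task 4 = (1 + 4·3 + 5)/6 = 18/6 = 3
te_Task 5 = (7 + 4·12 + 23)/6 = 78/6 = 13
te_Task 6 = (3 + 4·8 + 25)/6 = 60/6 = 10

Forward pass:
ES_Task 1 = 0; EF_Task 1 = 11
ES_Task 2 = 0; EF_Task 2 = 6
ES_Task 3 = 6; EF_Task 3 = 6+4 = 10
ES_Task 4 = 6; EF_Task 4 = 6+3 = 9
ES_Task 5 = max(EF_Task 1=11, EF_Task 3=10) = 11; EF_Task 5 = 11+13 = 24
ES_Task 6 = max(EF_Task 3=10, EF_Task 4=9, EF_Task 5=24) = 24; EF_Task 6 = 24+10 = 34
Expected project duration μ = 34 days. Critical path: Task 1 → Task 5 → Task 6.

Backward pass:
LF_Task 6 = 34; LS_Task 6 = 34−10 = 24
LF_Task 5 = LS_Task 6 = 24; LS_Task 5 = 24−13 = 11
LF_Task 4 = LS_Task 6 = 24; LS_Task 4 = 24−3 = 21
LF_Task 3 = min(LS_Task 5=11, LS_Task 6=24) = 11; LS_Task 3 = 11−4 = 7
LF_Task 2 = min(LS_Task 3=7, LS_Task 4=21) = 7; LS_Task 2 = 7−6 = 1
LF_Task 1 = LS_Task 5 = 11; LS_Task 1 = 11−11 = 0
Slack_Task 2 = LS_Task 2 − ES_Task 2 = 1 − 0 = 1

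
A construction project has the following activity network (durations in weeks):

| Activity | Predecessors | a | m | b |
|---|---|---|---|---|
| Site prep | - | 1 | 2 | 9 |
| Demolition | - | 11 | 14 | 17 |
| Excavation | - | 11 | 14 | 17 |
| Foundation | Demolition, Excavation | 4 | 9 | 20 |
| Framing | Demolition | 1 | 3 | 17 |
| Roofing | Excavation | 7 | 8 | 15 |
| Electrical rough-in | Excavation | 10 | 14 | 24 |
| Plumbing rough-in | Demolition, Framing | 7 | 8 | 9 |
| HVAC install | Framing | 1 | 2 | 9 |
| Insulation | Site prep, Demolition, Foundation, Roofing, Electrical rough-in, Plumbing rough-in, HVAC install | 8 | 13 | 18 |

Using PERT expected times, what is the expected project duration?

te_Site prep = (1 + 4·2 + 9)/6 = 18/6 = 3
te_Demolition = (11 + 4·14 + 17)/6 = 84/6 = 14
te_Excavation = (11 + 4·14 + 17)/6 = 84/6 = 14
te_Foundation = (4 + 4·9 + 20)/6 = 60/6 = 10
te_Framing = (1 + 4·3 + 17)/6 = 30/6 = 5
te_Roofing = (7 + 4·8 + 15)/6 = 54/6 = 9
te_Electrical rough-in = (10 + 4·14 + 24)/6 = 90/6 = 15
te_Plumbing rough-in = (7 + 4·8 + 9)/6 = 48/6 = 8
te_HVAC install = (1 + 4·2 + 9)/6 = 18/6 = 3
te_Insulation = (8 + 4·13 + 18)/6 = 78/6 = 13

Forward pass:
ES_Site prep = 0; EF_Site prep = 3
ES_Demolition = 0; EF_Demolition = 14
ES_Excavation = 0; EF_Excavation = 14
ES_Foundation = max(EF_Demolition=14, EF_Excavation=14) = 14; EF_Foundation = 14+10 = 24
ES_Framing = 14; EF_Framing = 14+5 = 19
ES_Roofing = 14; EF_Roofing = 14+9 = 23
ES_Electrical rough-in = 14; EF_Electrical rough-in = 14+15 = 29
ES_Plumbing rough-in = max(EF_Demolition=14, EF_Framing=19) = 19; EF_Plumbing rough-in = 19+8 = 27
ES_HVAC install = 19; EF_HVAC install = 19+3 = 22
ES_Insulation = max(EF_Site prep=3, EF_Demolition=14, EF_Foundation=24, EF_Roofing=23, EF_Electrical rough-in=29, EF_Plumbing rough-in=27, EF_HVAC install=22) = 29; EF_Insulation = 29+13 = 42
Expected project duration μ = 42 weeks. Critical path: Excavation → Electrical rough-in → Insulation.

42 weeks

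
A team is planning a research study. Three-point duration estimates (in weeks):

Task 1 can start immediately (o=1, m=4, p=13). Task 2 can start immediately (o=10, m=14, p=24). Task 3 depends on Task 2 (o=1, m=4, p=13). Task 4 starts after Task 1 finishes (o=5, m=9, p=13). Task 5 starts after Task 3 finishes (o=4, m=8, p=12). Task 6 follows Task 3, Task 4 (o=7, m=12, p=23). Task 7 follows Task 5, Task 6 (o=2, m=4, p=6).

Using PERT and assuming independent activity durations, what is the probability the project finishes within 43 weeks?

te_Task 1 = (1 + 4·4 + 13)/6 = 30/6 = 5; σ²_Task 1 = ((13−1)/6)² = 4.000
te_Task 2 = (10 + 4·14 + 24)/6 = 90/6 = 15; σ²_Task 2 = ((24−10)/6)² = 5.444
te_Task 3 = (1 + 4·4 + 13)/6 = 30/6 = 5; σ²_Task 3 = ((13−1)/6)² = 4.000
te_Task 4 = (5 + 4·9 + 13)/6 = 54/6 = 9; σ²_Task 4 = ((13−5)/6)² = 1.778
te_Task 5 = (4 + 4·8 + 12)/6 = 48/6 = 8; σ²_Task 5 = ((12−4)/6)² = 1.778
te_Task 6 = (7 + 4·12 + 23)/6 = 78/6 = 13; σ²_Task 6 = ((23−7)/6)² = 7.111
te_Task 7 = (2 + 4·4 + 6)/6 = 24/6 = 4; σ²_Task 7 = ((6−2)/6)² = 0.444

Forward pass:
ES_Task 1 = 0; EF_Task 1 = 5
ES_Task 2 = 0; EF_Task 2 = 15
ES_Task 3 = 15; EF_Task 3 = 15+5 = 20
ES_Task 4 = 5; EF_Task 4 = 5+9 = 14
ES_Task 5 = 20; EF_Task 5 = 20+8 = 28
ES_Task 6 = max(EF_Task 3=20, EF_Task 4=14) = 20; EF_Task 6 = 20+13 = 33
ES_Task 7 = max(EF_Task 5=28, EF_Task 6=33) = 33; EF_Task 7 = 33+4 = 37
Expected project duration μ = 37 weeks. Critical path: Task 2 → Task 3 → Task 6 → Task 7.

Variance along critical path = 5.444 + 4.000 + 7.111 + 0.444 = 17.000; σ = √17.000 = 4.123 weeks.
Z = (43 − 37) / 4.123 = 1.455
P(T ≤ 43) = Φ(1.455) ≈ 0.927

0.927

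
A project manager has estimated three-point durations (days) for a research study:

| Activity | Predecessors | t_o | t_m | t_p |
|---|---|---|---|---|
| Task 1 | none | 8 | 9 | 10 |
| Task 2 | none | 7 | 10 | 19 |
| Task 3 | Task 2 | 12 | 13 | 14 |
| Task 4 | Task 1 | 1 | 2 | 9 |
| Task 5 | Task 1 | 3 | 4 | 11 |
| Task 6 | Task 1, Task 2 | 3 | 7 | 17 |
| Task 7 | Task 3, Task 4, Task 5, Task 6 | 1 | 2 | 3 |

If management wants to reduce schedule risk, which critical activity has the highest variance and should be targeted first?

Task 2

te_Task 1 = (8 + 4·9 + 10)/6 = 54/6 = 9; σ²_Task 1 = ((10−8)/6)² = 0.111
te_Task 2 = (7 + 4·10 + 19)/6 = 66/6 = 11; σ²_Task 2 = ((19−7)/6)² = 4.000
te_Task 3 = (12 + 4·13 + 14)/6 = 78/6 = 13; σ²_Task 3 = ((14−12)/6)² = 0.111
te_Task 4 = (1 + 4·2 + 9)/6 = 18/6 = 3; σ²_Task 4 = ((9−1)/6)² = 1.778
te_Task 5 = (3 + 4·4 + 11)/6 = 30/6 = 5; σ²_Task 5 = ((11−3)/6)² = 1.778
te_Task 6 = (3 + 4·7 + 17)/6 = 48/6 = 8; σ²_Task 6 = ((17−3)/6)² = 5.444
te_Task 7 = (1 + 4·2 + 3)/6 = 12/6 = 2; σ²_Task 7 = ((3−1)/6)² = 0.111

Forward pass:
ES_Task 1 = 0; EF_Task 1 = 9
ES_Task 2 = 0; EF_Task 2 = 11
ES_Task 3 = 11; EF_Task 3 = 11+13 = 24
ES_Task 4 = 9; EF_Task 4 = 9+3 = 12
ES_Task 5 = 9; EF_Task 5 = 9+5 = 14
ES_Task 6 = max(EF_Task 1=9, EF_Task 2=11) = 11; EF_Task 6 = 11+8 = 19
ES_Task 7 = max(EF_Task 3=24, EF_Task 4=12, EF_Task 5=14, EF_Task 6=19) = 24; EF_Task 7 = 24+2 = 26
Expected project duration μ = 26 days. Critical path: Task 2 → Task 3 → Task 7.

Variances on critical path: σ²_Task 2=4.000, σ²_Task 3=0.111, σ²_Task 7=0.111.
Largest is σ²_Task 2 = 4.000.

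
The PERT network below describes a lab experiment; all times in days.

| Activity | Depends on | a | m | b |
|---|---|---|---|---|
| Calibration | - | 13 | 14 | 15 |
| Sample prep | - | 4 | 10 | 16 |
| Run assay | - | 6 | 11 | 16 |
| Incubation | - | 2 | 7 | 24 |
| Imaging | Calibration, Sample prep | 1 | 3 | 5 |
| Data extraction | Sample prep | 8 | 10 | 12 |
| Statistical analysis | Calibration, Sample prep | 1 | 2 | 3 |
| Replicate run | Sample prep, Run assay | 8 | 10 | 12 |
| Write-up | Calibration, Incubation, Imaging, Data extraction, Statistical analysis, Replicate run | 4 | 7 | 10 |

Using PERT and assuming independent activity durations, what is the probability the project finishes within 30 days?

0.835

te_Calibration = (13 + 4·14 + 15)/6 = 84/6 = 14; σ²_Calibration = ((15−13)/6)² = 0.111
te_Sample prep = (4 + 4·10 + 16)/6 = 60/6 = 10; σ²_Sample prep = ((16−4)/6)² = 4.000
te_Run assay = (6 + 4·11 + 16)/6 = 66/6 = 11; σ²_Run assay = ((16−6)/6)² = 2.778
te_Incubation = (2 + 4·7 + 24)/6 = 54/6 = 9; σ²_Incubation = ((24−2)/6)² = 13.444
te_Imaging = (1 + 4·3 + 5)/6 = 18/6 = 3; σ²_Imaging = ((5−1)/6)² = 0.444
te_Data extraction = (8 + 4·10 + 12)/6 = 60/6 = 10; σ²_Data extraction = ((12−8)/6)² = 0.444
te_Statistical analysis = (1 + 4·2 + 3)/6 = 12/6 = 2; σ²_Statistical analysis = ((3−1)/6)² = 0.111
te_Replicate run = (8 + 4·10 + 12)/6 = 60/6 = 10; σ²_Replicate run = ((12−8)/6)² = 0.444
te_Write-up = (4 + 4·7 + 10)/6 = 42/6 = 7; σ²_Write-up = ((10−4)/6)² = 1.000

Forward pass:
ES_Calibration = 0; EF_Calibration = 14
ES_Sample prep = 0; EF_Sample prep = 10
ES_Run assay = 0; EF_Run assay = 11
ES_Incubation = 0; EF_Incubation = 9
ES_Imaging = max(EF_Calibration=14, EF_Sample prep=10) = 14; EF_Imaging = 14+3 = 17
ES_Data extraction = 10; EF_Data extraction = 10+10 = 20
ES_Statistical analysis = max(EF_Calibration=14, EF_Sample prep=10) = 14; EF_Statistical analysis = 14+2 = 16
ES_Replicate run = max(EF_Sample prep=10, EF_Run assay=11) = 11; EF_Replicate run = 11+10 = 21
ES_Write-up = max(EF_Calibration=14, EF_Incubation=9, EF_Imaging=17, EF_Data extraction=20, EF_Statistical analysis=16, EF_Replicate run=21) = 21; EF_Write-up = 21+7 = 28
Expected project duration μ = 28 days. Critical path: Run assay → Replicate run → Write-up.

Variance along critical path = 2.778 + 0.444 + 1.000 = 4.222; σ = √4.222 = 2.055 days.
Z = (30 − 28) / 2.055 = 0.973
P(T ≤ 30) = Φ(0.973) ≈ 0.835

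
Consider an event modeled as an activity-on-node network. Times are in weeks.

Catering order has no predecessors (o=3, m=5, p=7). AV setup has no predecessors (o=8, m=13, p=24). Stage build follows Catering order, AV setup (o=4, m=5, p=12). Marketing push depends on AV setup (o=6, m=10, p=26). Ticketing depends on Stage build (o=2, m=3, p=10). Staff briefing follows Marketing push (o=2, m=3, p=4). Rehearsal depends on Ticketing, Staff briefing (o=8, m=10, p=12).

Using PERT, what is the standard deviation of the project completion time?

te_Catering order = (3 + 4·5 + 7)/6 = 30/6 = 5; σ²_Catering order = ((7−3)/6)² = 0.444
te_AV setup = (8 + 4·13 + 24)/6 = 84/6 = 14; σ²_AV setup = ((24−8)/6)² = 7.111
te_Stage build = (4 + 4·5 + 12)/6 = 36/6 = 6; σ²_Stage build = ((12−4)/6)² = 1.778
te_Marketing push = (6 + 4·10 + 26)/6 = 72/6 = 12; σ²_Marketing push = ((26−6)/6)² = 11.111
te_Ticketing = (2 + 4·3 + 10)/6 = 24/6 = 4; σ²_Ticketing = ((10−2)/6)² = 1.778
te_Staff briefing = (2 + 4·3 + 4)/6 = 18/6 = 3; σ²_Staff briefing = ((4−2)/6)² = 0.111
te_Rehearsal = (8 + 4·10 + 12)/6 = 60/6 = 10; σ²_Rehearsal = ((12−8)/6)² = 0.444

Forward pass:
ES_Catering order = 0; EF_Catering order = 5
ES_AV setup = 0; EF_AV setup = 14
ES_Stage build = max(EF_Catering order=5, EF_AV setup=14) = 14; EF_Stage build = 14+6 = 20
ES_Marketing push = 14; EF_Marketing push = 14+12 = 26
ES_Ticketing = 20; EF_Ticketing = 20+4 = 24
ES_Staff briefing = 26; EF_Staff briefing = 26+3 = 29
ES_Rehearsal = max(EF_Ticketing=24, EF_Staff briefing=29) = 29; EF_Rehearsal = 29+10 = 39
Expected project duration μ = 39 weeks. Critical path: AV setup → Marketing push → Staff briefing → Rehearsal.

Variance along critical path = 7.111 + 11.111 + 0.111 + 0.444 = 18.778
σ = √18.778 = 4.333 weeks

4.33 weeks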